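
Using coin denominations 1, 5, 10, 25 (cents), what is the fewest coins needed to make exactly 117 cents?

Use the largest denomination that fits, subtract, and repeat.
117 − 4×25→17 − 1×10→7 − 1×5→2 − 2×1→0
Total coins = 4 + 1 + 1 + 2 = 8

8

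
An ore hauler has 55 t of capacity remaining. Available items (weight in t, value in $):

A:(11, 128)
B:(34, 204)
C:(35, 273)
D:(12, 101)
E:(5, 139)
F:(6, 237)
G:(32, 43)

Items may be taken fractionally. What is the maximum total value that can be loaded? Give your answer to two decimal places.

Sort by value per unit weight and fill in that order.
Ratios (sorted): F 39.50, E 27.80, A 11.64, D 8.42, C 7.80, B 6.00, G 1.34
take F (6 @ 237); take E (5 @ 139); take A (11 @ 128); take D (12 @ 101); take 21/35 of C → 163.80. Capacity used 55/55.
Total value = 768.80

768.80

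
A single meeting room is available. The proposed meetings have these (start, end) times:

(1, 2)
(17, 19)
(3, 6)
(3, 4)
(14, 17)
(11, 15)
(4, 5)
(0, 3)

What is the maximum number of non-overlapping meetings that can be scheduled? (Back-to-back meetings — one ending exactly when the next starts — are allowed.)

5

Greedy by earliest finish: after sorting by end time, pick each interval compatible with the last pick.
Sorted by end: (1,2)  (0,3)  (3,4)  (4,5)  (3,6)  (11,15)  (14,17)  (17,19)
take (1,2); skip (0,3); take (3,4); take (4,5); skip (3,6); take (11,15); skip (14,17); take (17,19).
Selected 5 meetings.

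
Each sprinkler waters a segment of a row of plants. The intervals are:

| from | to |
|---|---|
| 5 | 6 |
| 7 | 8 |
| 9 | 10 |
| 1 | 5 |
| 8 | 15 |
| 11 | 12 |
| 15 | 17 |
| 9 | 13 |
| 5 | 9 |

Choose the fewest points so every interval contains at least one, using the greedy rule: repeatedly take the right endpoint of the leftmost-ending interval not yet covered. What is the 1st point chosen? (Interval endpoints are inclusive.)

Process intervals by earliest right end; each time one isn't hit yet, stab at its right endpoint.
By right end: [1,5]  [5,6]  [7,8]  [5,9]  [9,10]  [11,12]  [9,13]  [8,15]  [15,17]
[1,5] uncovered → point at 5; [7,8] uncovered → point at 8; [9,10] uncovered → point at 10; [11,12] uncovered → point at 12; [15,17] uncovered → point at 17.
Points: 5, 8, 10, 12, 17 (5 total).

5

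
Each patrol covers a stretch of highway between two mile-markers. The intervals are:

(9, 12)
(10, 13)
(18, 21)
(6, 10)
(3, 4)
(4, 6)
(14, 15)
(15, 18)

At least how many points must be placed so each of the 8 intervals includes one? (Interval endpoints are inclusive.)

Process intervals by earliest right end; each time one isn't hit yet, stab at its right endpoint.
Sorted: [3,4] [4,6] [6,10] [9,12] [10,13] [14,15] [15,18] [18,21]
{[3,4],[4,6]} hit by 4; {[6,10],[9,12],[10,13]} hit by 10; {[14,15],[15,18]} hit by 15; {[18,21]} hit by 21.
Points: 4, 10, 15, 21 (4 total).

4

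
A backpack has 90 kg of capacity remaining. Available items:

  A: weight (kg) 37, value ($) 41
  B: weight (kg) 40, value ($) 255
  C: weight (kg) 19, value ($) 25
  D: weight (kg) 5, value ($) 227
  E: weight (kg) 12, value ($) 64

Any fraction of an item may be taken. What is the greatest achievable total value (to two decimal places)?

586.51

Ratios (sorted): D 45.40, B 6.38, E 5.33, C 1.32, A 1.11
take D (5 @ 227); take B (40 @ 255); take E (12 @ 64); take C (19 @ 25); take 14/37 of A → 15.51. Capacity used 90/90.
Total value = 586.51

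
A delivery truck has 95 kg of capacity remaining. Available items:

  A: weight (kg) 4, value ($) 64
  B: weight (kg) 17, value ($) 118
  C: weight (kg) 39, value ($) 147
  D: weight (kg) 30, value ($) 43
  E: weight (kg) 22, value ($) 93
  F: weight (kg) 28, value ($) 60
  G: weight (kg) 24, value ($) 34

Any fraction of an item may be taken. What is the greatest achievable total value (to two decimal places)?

Order: A (64/4=16.00) > B (118/17=6.94) > E (93/22=4.23) > C (147/39=3.77) > F (60/28=2.14) > D (43/30=1.43) > G (34/24=1.42)
Fill: take A (4 @ 64) → take B (17 @ 118) → take E (22 @ 93) → take C (39 @ 147) → take 13/28 of F → 27.86; 95/95 used.
Total value = 449.86

449.86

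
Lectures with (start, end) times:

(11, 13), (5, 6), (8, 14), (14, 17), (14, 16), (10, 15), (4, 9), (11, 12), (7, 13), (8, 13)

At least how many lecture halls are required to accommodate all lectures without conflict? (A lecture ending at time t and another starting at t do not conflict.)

The answer is the maximum number of intervals overlapping at any instant.
Events (time:±→running): 4:+→1 5:+→2 6:-→1 7:+→2 8:+→3 8:+→4 9:-→3 10:+→4 11:+→5 11:+→6 … peak 6.

6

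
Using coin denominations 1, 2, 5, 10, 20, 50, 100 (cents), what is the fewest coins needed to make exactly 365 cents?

6

Use the largest denomination that fits, subtract, and repeat.
365 − 3×100→65 − 1×50→15 − 1×10→5 − 1×5→0
Total coins = 3 + 1 + 1 + 1 = 6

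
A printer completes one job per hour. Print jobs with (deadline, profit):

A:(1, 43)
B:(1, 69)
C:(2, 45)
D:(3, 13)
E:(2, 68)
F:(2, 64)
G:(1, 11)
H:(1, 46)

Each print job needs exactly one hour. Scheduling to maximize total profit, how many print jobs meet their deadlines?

3

Sort by profit descending; place each in the latest free slot ≤ its deadline.
By profit: B(d1,69), E(d2,68), F(d2,64), H(d1,46), C(d2,45), A(d1,43), D(d3,13), G(d1,11)
B→slot 1; E→slot 2; F skipped; H skipped; C skipped; A skipped; D→slot 3; G skipped.
3 of 8 scheduled.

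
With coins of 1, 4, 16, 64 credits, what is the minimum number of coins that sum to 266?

266 = 4×64 + 2×4 + 2×1
Total coins = 4 + 2 + 2 = 8

8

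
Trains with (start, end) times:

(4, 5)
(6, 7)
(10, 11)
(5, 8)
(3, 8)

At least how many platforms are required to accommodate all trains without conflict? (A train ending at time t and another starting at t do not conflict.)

The answer is the maximum number of intervals overlapping at any instant.
starts: [3, 4, 5, 6, 10]
ends:   [5, 7, 8, 8, 11]
s3→1 s4→2 e5→1 s5→2 s6→3  — peak 3.

3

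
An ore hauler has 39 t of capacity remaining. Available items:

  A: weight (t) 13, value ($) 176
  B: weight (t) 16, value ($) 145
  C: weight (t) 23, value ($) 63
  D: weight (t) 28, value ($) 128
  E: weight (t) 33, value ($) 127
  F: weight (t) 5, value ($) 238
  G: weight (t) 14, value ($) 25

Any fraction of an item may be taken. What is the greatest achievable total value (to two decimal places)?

581.86

Greedy by value/weight ratio, highest first.
Order: F (238/5=47.60) > A (176/13=13.54) > B (145/16=9.06) > D (128/28=4.57) > E (127/33=3.85) > C (63/23=2.74) > G (25/14=1.79)
Fill: take F (5 @ 238) → take A (13 @ 176) → take B (16 @ 145) → take 5/28 of D → 22.86; 39/39 used.
Total value = 581.86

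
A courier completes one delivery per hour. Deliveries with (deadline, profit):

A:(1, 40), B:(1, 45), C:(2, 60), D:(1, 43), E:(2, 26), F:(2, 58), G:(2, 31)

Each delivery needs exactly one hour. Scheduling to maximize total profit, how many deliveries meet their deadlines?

By profit: C(d2,60), F(d2,58), B(d1,45), D(d1,43), A(d1,40), G(d2,31), E(d2,26)
C→slot 2; F→slot 1; B skipped; D skipped; A skipped; G skipped; E skipped.
2 of 7 scheduled.

2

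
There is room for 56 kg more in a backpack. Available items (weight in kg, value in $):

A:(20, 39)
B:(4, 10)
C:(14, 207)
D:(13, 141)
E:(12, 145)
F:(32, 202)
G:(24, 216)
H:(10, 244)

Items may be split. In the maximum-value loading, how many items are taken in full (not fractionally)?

Ratios (sorted): H 24.40, C 14.79, E 12.08, D 10.85, G 9.00, F 6.31, B 2.50, A 1.95
take H (10 @ 244); take C (14 @ 207); take E (12 @ 145); take D (13 @ 141); take 7/24 of G → 63.00. Capacity used 56/56.
4 item(s) taken whole; one partial (take 7/24 of G).

4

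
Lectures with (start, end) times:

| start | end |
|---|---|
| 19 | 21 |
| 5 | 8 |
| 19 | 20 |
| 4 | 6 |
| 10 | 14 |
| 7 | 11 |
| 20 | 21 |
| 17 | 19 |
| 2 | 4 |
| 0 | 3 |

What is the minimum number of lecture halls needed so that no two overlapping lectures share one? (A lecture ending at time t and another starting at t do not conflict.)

2

The answer is the maximum number of intervals overlapping at any instant.
starts: [0, 2, 4, 5, 7, 10, 17, 19, 19, 20]
ends:   [3, 4, 6, 8, 11, 14, 19, 20, 21, 21]
s0→1 s2→2  — peak 2.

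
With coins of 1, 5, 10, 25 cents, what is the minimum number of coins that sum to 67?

Greedy: take as many of the largest coin as possible, then repeat with the remainder.
67 − 2×25→17 − 1×10→7 − 1×5→2 − 2×1→0
Total coins = 2 + 1 + 1 + 2 = 6

6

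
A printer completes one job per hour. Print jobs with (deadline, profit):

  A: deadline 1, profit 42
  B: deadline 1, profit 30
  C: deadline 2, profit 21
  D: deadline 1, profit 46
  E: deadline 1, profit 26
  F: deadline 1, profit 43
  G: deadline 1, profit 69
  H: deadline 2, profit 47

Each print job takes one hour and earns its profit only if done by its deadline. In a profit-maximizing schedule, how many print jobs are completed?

Sort by profit descending; place each in the latest free slot ≤ its deadline.
By profit: G(d1,69), H(d2,47), D(d1,46), F(d1,43), A(d1,42), B(d1,30), E(d1,26), C(d2,21)
G→slot 1; H→slot 2; D skipped; F skipped; A skipped; B skipped; E skipped; C skipped.
2 of 8 scheduled.

2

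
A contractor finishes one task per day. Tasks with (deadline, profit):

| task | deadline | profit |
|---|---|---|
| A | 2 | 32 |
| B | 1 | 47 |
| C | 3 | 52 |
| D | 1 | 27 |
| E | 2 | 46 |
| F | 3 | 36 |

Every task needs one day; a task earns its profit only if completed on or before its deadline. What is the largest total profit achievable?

By profit: C(d3,52), B(d1,47), E(d2,46), F(d3,36), A(d2,32), D(d1,27)
C→slot 3; B→slot 1; E→slot 2; F skipped; A skipped; D skipped.
Profit = 47 + 46 + 52 = 145

145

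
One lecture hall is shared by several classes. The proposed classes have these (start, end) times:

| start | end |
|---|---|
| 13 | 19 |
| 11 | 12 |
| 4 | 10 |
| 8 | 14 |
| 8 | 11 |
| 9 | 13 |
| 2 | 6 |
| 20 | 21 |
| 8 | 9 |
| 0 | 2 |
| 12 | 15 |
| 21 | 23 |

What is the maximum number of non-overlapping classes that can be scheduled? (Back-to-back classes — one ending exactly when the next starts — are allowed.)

Greedy by earliest finish: after sorting by end time, pick each interval compatible with the last pick.
Sorted by end: (0,2)  (2,6)  (8,9)  (4,10)  (8,11)  (11,12)  (9,13)  (8,14)  (12,15)  (13,19)  (20,21)  (21,23)
take (0,2); take (2,6); take (8,9); skip (8,11); take (11,12); skip (8,14); take (12,15); skip (13,19); take (20,21); take (21,23).
Selected 7 classes.

7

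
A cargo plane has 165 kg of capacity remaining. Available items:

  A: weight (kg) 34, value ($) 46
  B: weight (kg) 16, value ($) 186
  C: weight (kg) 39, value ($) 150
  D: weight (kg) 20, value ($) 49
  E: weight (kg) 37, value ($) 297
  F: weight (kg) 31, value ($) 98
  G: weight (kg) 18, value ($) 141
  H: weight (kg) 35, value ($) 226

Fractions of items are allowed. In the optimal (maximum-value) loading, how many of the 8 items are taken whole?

5

Ratios (sorted): B 11.62, E 8.03, G 7.83, H 6.46, C 3.85, F 3.16, D 2.45, A 1.35
take B (16 @ 186); take E (37 @ 297); take G (18 @ 141); take H (35 @ 226); take C (39 @ 150); take 20/31 of F → 63.23. Capacity used 165/165.
5 item(s) taken whole; one partial (take 20/31 of F).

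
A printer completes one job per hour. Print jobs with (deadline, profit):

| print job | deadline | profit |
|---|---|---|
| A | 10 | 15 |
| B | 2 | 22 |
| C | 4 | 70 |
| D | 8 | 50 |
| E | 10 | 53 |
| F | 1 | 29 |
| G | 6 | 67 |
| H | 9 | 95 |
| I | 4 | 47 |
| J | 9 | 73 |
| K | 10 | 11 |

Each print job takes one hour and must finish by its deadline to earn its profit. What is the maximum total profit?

521

Sort by profit descending; place each in the latest free slot ≤ its deadline.
Profit order: H=95 J=73 C=70 G=67 E=53 D=50 I=47 F=29 B=22 A=15 K=11
Assign: H→slot 9, J→slot 8, C→slot 4, G→slot 6, E→slot 10, D→slot 7, I→slot 3, F→slot 1, B→slot 2, A→slot 5, K skipped.
Slots: [1:F] [2:B] [3:I] [4:C] [5:A] [6:G] [7:D] [8:J] [9:H] [10:E]
Profit = 29 + 22 + 47 + 70 + 15 + 67 + 50 + 73 + 95 + 53 = 521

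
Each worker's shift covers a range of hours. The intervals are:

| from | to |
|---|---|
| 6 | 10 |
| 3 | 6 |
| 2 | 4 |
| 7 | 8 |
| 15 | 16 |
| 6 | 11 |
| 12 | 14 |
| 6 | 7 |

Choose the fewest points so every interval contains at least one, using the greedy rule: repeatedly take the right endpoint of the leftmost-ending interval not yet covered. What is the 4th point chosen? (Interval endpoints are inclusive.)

16

Process intervals by earliest right end; each time one isn't hit yet, stab at its right endpoint.
By right end: [2,4]  [3,6]  [6,7]  [7,8]  [6,10]  [6,11]  [12,14]  [15,16]
[2,4] uncovered → point at 4; [6,7] uncovered → point at 7; [12,14] uncovered → point at 14; [15,16] uncovered → point at 16.
Points: 4, 7, 14, 16 (4 total).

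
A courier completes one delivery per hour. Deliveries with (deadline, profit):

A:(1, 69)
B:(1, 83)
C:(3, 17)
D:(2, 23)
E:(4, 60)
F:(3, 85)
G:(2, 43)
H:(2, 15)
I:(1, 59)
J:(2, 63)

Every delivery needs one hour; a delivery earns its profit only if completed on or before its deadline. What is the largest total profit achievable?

Take jobs in profit order; each goes to the latest open slot no later than its deadline.
Profit order: F=85 B=83 A=69 J=63 E=60 I=59 G=43 D=23 C=17 H=15
Assign: F→slot 3, B→slot 1, A skipped, J→slot 2, E→slot 4, I skipped, G skipped, D skipped, C skipped, H skipped.
Slots: [1:B] [2:J] [3:F] [4:E]
Profit = 83 + 63 + 85 + 60 = 291

291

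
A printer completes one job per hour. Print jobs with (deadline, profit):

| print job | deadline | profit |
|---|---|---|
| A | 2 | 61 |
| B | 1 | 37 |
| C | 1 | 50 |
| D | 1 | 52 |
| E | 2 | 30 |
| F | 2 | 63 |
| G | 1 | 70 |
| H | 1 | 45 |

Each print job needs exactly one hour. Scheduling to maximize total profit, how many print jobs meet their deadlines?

2

Take jobs in profit order; each goes to the latest open slot no later than its deadline.
By profit: G(d1,70), F(d2,63), A(d2,61), D(d1,52), C(d1,50), H(d1,45), B(d1,37), E(d2,30)
G→slot 1; F→slot 2; A skipped; D skipped; C skipped; H skipped; B skipped; E skipped.
2 of 8 scheduled.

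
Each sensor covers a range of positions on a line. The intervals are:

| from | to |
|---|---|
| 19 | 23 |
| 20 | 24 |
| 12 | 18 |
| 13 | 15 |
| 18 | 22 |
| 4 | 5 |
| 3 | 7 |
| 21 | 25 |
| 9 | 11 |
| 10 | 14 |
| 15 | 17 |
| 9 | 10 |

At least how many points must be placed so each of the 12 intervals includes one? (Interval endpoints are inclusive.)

Sorted: [4,5] [3,7] [9,10] [9,11] [10,14] [13,15] [15,17] [12,18] [18,22] [19,23] [20,24] [21,25]
{[4,5],[3,7]} hit by 5; {[9,10],[9,11],[10,14]} hit by 10; {[13,15],[15,17],[12,18]} hit by 15; {[18,22],[19,23],[20,24],[21,25]} hit by 22.
Points: 5, 10, 15, 22 (4 total).

4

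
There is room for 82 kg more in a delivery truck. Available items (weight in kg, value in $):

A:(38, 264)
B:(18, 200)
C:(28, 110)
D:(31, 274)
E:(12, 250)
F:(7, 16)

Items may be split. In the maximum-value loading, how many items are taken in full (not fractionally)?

3

Ratios (sorted): E 20.83, B 11.11, D 8.84, A 6.95, C 3.93, F 2.29
take E (12 @ 250); take B (18 @ 200); take D (31 @ 274); take 21/38 of A → 145.89. Capacity used 82/82.
3 item(s) taken whole; one partial (take 21/38 of A).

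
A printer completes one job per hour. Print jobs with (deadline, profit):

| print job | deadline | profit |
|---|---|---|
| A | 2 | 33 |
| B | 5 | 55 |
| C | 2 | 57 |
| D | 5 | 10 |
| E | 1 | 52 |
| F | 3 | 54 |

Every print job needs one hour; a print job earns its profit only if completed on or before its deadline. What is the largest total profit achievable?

228

Take jobs in profit order; each goes to the latest open slot no later than its deadline.
By profit: C(d2,57), B(d5,55), F(d3,54), E(d1,52), A(d2,33), D(d5,10)
C→slot 2; B→slot 5; F→slot 3; E→slot 1; A skipped; D→slot 4.
Profit = 52 + 57 + 54 + 10 + 55 = 228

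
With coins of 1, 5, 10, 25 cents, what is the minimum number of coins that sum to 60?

Greedy: take as many of the largest coin as possible, then repeat with the remainder.
60 − 2×25→10 − 1×10→0
Total coins = 2 + 1 = 3

3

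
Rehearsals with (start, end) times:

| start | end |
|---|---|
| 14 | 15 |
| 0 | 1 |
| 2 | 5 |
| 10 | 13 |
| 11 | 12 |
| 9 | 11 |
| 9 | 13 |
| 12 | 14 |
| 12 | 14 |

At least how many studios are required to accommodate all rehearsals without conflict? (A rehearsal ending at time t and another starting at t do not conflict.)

4

The answer is the maximum number of intervals overlapping at any instant.
Events (time:±→running): 0:+→1 1:-→0 2:+→1 5:-→0 9:+→1 9:+→2 10:+→3 11:-→2 11:+→3 12:-→2 12:+→3 12:+→4 … peak 4.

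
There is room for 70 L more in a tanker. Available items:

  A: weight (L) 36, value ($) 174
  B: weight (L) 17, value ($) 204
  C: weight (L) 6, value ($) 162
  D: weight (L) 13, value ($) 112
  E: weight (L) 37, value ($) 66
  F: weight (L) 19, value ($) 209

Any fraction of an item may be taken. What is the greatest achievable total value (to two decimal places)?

759.50

Order: C (162/6=27.00) > B (204/17=12.00) > F (209/19=11.00) > D (112/13=8.62) > A (174/36=4.83) > E (66/37=1.78)
Fill: take C (6 @ 162) → take B (17 @ 204) → take F (19 @ 209) → take D (13 @ 112) → take 15/36 of A → 72.50; 70/70 used.
Total value = 759.50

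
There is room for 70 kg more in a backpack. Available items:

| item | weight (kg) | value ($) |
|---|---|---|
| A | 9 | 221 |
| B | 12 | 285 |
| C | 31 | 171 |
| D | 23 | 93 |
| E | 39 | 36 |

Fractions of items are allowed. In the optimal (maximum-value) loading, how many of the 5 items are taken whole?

3

Greedy by value/weight ratio, highest first.
Order: A (221/9=24.56) > B (285/12=23.75) > C (171/31=5.52) > D (93/23=4.04) > E (36/39=0.92)
Fill: take A (9 @ 221) → take B (12 @ 285) → take C (31 @ 171) → take 18/23 of D → 72.78; 70/70 used.
3 item(s) taken whole; one partial (take 18/23 of D).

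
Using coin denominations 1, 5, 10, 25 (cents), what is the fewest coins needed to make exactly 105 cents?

Greedy: take as many of the largest coin as possible, then repeat with the remainder.
105 = 4×25 + 1×5
Total coins = 4 + 1 = 5

5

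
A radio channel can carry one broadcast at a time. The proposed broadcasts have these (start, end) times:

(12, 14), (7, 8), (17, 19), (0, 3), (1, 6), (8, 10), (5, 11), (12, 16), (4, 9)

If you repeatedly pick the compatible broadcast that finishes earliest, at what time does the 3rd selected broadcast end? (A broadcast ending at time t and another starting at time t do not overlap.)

By end time: (0,3), (1,6), (7,8), (4,9), (8,10), (5,11), (12,14), (12,16), (17,19).
Pick (0,3); next start ≥ 3 → (7,8); next start ≥ 8 → (8,10); next start ≥ 10 → (12,14); next start ≥ 14 → (17,19).
Selected: (0,3) (7,8) (8,10) (12,14) (17,19)

10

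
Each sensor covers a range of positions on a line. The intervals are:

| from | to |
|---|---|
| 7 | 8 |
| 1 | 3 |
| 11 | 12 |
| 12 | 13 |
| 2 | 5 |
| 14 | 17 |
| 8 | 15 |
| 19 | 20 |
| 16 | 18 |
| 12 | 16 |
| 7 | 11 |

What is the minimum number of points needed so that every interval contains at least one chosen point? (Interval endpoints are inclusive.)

By right end: [1,3]  [2,5]  [7,8]  [7,11]  [11,12]  [12,13]  [8,15]  [12,16]  [14,17]  [16,18]  [19,20]
[1,3] uncovered → point at 3; [7,8] uncovered → point at 8; [11,12] uncovered → point at 12; [14,17] uncovered → point at 17; [19,20] uncovered → point at 20.
Points: 3, 8, 12, 17, 20 (5 total).

5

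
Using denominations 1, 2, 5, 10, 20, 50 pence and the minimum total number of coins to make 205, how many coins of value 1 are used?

205 − 4×50→5 − 1×5→0
Count of 1: 0

0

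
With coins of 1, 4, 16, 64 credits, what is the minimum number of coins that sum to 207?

Greedy: take as many of the largest coin as possible, then repeat with the remainder.
207 = 3×64 + 3×4 + 3×1
Total coins = 3 + 3 + 3 = 9

9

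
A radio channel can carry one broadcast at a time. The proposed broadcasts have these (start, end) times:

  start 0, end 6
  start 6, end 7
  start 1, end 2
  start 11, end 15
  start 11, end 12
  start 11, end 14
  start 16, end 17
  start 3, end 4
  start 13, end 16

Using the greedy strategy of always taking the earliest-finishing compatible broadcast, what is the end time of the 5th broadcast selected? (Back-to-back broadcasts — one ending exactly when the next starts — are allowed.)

Greedy by earliest finish: after sorting by end time, pick each interval compatible with the last pick.
Sorted by end: (1,2)  (3,4)  (0,6)  (6,7)  (11,12)  (11,14)  (11,15)  (13,16)  (16,17)
take (1,2); take (3,4); take (6,7); take (11,12); take (13,16); take (16,17).
Selected: (1,2) (3,4) (6,7) (11,12) (13,16) (16,17)

16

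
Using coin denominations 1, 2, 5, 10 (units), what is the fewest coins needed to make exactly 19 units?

Greedy: take as many of the largest coin as possible, then repeat with the remainder.
19 − 1×10→9 − 1×5→4 − 2×2→0
Total coins = 1 + 1 + 2 = 4

4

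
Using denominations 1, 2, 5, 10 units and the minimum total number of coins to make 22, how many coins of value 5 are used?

Use the largest denomination that fits, subtract, and repeat.
22 = 2×10 + 1×2
Count of 5: 0

0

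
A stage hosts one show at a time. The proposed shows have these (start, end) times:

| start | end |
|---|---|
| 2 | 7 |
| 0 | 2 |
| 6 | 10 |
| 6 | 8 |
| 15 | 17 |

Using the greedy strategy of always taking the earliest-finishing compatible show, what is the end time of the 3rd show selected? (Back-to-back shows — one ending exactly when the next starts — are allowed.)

17

Sorted by end: (0,2)  (2,7)  (6,8)  (6,10)  (15,17)
take (0,2); take (2,7); take (15,17).
Selected: (0,2) (2,7) (15,17)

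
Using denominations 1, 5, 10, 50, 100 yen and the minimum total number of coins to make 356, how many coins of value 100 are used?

Use the largest denomination that fits, subtract, and repeat.
356 = 3×100 + 1×50 + 1×5 + 1×1
Count of 100: 3

3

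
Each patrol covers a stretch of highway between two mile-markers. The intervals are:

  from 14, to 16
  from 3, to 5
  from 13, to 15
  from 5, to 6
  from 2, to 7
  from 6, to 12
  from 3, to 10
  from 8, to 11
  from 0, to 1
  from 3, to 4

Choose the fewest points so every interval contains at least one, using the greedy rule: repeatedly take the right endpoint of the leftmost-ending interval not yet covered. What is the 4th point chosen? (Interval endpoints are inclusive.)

11

Sort by right endpoint; whenever an interval is uncovered, place a point at its right end.
By right end: [0,1]  [3,4]  [3,5]  [5,6]  [2,7]  [3,10]  [8,11]  [6,12]  [13,15]  [14,16]
[0,1] uncovered → point at 1; [3,4] uncovered → point at 4; [5,6] uncovered → point at 6; [8,11] uncovered → point at 11; [13,15] uncovered → point at 15.
Points: 1, 4, 6, 11, 15 (5 total).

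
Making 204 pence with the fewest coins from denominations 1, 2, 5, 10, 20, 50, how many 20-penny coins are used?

Use the largest denomination that fits, subtract, and repeat.
204 = 4×50 + 2×2
Count of 20: 0

0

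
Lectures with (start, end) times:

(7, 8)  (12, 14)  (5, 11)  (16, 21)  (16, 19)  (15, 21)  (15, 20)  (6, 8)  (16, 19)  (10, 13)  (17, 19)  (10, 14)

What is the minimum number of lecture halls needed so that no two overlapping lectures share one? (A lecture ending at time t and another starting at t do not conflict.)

6

The answer is the maximum number of intervals overlapping at any instant.
Events (time:±→running): 5:+→1 6:+→2 7:+→3 8:-→2 8:-→1 10:+→2 10:+→3 11:-→2 12:+→3 13:-→2 14:-→1 14:-→0 15:+→1 15:+→2 16:+→3 16:+→4 16:+→5 17:+→6 … peak 6.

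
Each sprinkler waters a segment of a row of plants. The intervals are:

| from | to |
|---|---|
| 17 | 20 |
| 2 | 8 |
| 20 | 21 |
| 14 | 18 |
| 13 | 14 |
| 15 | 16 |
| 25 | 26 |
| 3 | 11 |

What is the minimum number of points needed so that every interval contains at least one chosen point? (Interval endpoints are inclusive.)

5

Sorted: [2,8] [3,11] [13,14] [15,16] [14,18] [17,20] [20,21] [25,26]
{[2,8],[3,11]} hit by 8; {[13,14]} hit by 14; {[15,16],[14,18]} hit by 16; {[17,20],[20,21]} hit by 20; {[25,26]} hit by 26.
Points: 8, 14, 16, 20, 26 (5 total).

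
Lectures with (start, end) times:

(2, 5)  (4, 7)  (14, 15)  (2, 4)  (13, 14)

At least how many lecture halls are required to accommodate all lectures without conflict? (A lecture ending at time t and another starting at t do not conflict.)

2

Count concurrent intervals with a sweep; the peak is the room count.
Events (time:±→running): 2:+→1 2:+→2 … peak 2.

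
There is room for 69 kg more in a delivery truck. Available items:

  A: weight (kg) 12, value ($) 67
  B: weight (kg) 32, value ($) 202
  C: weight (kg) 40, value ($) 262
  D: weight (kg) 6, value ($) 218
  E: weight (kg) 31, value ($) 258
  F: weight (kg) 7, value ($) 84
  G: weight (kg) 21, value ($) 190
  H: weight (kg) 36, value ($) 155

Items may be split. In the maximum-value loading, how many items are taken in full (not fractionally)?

Sort by value per unit weight and fill in that order.
Ratios (sorted): D 36.33, F 12.00, G 9.05, E 8.32, C 6.55, B 6.31, A 5.58, H 4.31
take D (6 @ 218); take F (7 @ 84); take G (21 @ 190); take E (31 @ 258); take 4/40 of C → 26.20. Capacity used 69/69.
4 item(s) taken whole; one partial (take 4/40 of C).

4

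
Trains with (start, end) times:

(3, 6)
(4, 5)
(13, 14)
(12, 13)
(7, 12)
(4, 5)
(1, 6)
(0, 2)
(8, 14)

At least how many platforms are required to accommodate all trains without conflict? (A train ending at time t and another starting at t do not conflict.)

Events (time:±→running): 0:+→1 1:+→2 2:-→1 3:+→2 4:+→3 4:+→4 … peak 4.

4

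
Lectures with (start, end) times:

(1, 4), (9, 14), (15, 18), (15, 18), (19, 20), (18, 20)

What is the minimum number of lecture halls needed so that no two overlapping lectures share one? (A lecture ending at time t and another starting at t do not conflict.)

2

Count concurrent intervals with a sweep; the peak is the room count.
starts: [1, 9, 15, 15, 18, 19]
ends:   [4, 14, 18, 18, 20, 20]
s1→1 e4→0 s9→1 e14→0 s15→1 s15→2  — peak 2.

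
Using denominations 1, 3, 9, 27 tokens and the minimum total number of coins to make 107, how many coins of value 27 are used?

3

Greedy: take as many of the largest coin as possible, then repeat with the remainder.
107 − 3×27→26 − 2×9→8 − 2×3→2 − 2×1→0
Count of 27: 3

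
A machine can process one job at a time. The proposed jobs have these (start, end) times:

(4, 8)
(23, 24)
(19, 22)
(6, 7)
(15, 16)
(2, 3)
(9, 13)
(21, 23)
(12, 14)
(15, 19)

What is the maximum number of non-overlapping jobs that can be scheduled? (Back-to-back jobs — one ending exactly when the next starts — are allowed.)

6

By end time: (2,3), (6,7), (4,8), (9,13), (12,14), (15,16), (15,19), (19,22), (21,23), (23,24).
Pick (2,3); next start ≥ 3 → (6,7); next start ≥ 7 → (9,13); next start ≥ 13 → (15,16); next start ≥ 16 → (19,22); next start ≥ 22 → (23,24).
Selected 6 jobs.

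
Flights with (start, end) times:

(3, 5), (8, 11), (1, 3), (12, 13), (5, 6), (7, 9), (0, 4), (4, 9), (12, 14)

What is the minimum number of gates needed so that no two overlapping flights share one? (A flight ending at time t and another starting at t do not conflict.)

starts: [0, 1, 3, 4, 5, 7, 8, 12, 12]
ends:   [3, 4, 5, 6, 9, 9, 11, 13, 14]
s0→1 s1→2 e3→1 s3→2 e4→1 s4→2 e5→1 s5→2 e6→1 s7→2 s8→3  — peak 3.

3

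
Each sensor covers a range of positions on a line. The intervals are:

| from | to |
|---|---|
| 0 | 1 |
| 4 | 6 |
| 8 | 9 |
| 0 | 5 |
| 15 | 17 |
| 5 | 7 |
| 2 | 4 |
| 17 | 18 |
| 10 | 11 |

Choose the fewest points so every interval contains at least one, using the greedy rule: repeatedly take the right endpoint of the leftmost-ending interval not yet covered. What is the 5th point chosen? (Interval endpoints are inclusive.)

11

Sorted: [0,1] [2,4] [0,5] [4,6] [5,7] [8,9] [10,11] [15,17] [17,18]
{[0,1]} hit by 1; {[2,4],[0,5],[4,6]} hit by 4; {[5,7]} hit by 7; {[8,9]} hit by 9; {[10,11]} hit by 11; {[15,17],[17,18]} hit by 17.
Points: 1, 4, 7, 9, 11, 17 (6 total).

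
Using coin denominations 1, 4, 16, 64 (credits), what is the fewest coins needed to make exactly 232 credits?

7

232 − 3×64→40 − 2×16→8 − 2×4→0
Total coins = 3 + 2 + 2 = 7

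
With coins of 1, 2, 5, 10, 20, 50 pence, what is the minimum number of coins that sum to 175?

5

Greedy: take as many of the largest coin as possible, then repeat with the remainder.
175 = 3×50 + 1×20 + 1×5
Total coins = 3 + 1 + 1 = 5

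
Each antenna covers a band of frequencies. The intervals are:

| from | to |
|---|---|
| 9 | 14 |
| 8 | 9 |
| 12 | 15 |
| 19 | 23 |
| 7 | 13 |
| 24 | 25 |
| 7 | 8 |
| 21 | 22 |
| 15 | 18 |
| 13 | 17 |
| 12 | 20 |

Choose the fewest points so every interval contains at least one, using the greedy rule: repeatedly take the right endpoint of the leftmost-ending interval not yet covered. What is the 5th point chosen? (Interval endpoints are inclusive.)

25

Process intervals by earliest right end; each time one isn't hit yet, stab at its right endpoint.
Sorted: [7,8] [8,9] [7,13] [9,14] [12,15] [13,17] [15,18] [12,20] [21,22] [19,23] [24,25]
{[7,8],[8,9],[7,13]} hit by 8; {[9,14],[12,15],[13,17]} hit by 14; {[15,18],[12,20]} hit by 18; {[21,22],[19,23]} hit by 22; {[24,25]} hit by 25.
Points: 8, 14, 18, 22, 25 (5 total).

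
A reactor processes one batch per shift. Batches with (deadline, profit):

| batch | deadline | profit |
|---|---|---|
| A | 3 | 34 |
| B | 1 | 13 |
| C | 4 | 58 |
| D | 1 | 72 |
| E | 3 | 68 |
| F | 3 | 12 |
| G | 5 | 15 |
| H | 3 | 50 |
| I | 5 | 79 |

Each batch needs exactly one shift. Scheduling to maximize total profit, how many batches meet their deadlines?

Take jobs in profit order; each goes to the latest open slot no later than its deadline.
By profit: I(d5,79), D(d1,72), E(d3,68), C(d4,58), H(d3,50), A(d3,34), G(d5,15), B(d1,13), F(d3,12)
I→slot 5; D→slot 1; E→slot 3; C→slot 4; H→slot 2; A skipped; G skipped; B skipped; F skipped.
5 of 9 scheduled.

5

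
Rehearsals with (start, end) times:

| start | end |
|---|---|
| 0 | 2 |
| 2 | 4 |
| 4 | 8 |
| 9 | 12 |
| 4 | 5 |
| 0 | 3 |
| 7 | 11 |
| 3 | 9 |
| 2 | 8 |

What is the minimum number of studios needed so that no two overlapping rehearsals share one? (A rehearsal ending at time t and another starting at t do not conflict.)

Events (time:±→running): 0:+→1 0:+→2 2:-→1 2:+→2 2:+→3 3:-→2 3:+→3 4:-→2 4:+→3 4:+→4 … peak 4.

4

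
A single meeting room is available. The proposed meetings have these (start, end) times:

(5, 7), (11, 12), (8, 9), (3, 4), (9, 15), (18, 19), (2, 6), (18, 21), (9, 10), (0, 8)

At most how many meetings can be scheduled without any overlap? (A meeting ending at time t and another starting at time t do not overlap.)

6

By end time: (3,4), (2,6), (5,7), (0,8), (8,9), (9,10), (11,12), (9,15), (18,19), (18,21).
Pick (3,4); next start ≥ 4 → (5,7); next start ≥ 7 → (8,9); next start ≥ 9 → (9,10); next start ≥ 10 → (11,12); next start ≥ 12 → (18,19).
Selected 6 meetings.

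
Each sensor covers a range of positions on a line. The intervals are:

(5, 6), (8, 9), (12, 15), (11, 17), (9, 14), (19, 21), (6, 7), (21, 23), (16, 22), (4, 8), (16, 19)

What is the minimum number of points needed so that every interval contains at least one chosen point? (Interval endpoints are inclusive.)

5

Sort by right endpoint; whenever an interval is uncovered, place a point at its right end.
Sorted: [5,6] [6,7] [4,8] [8,9] [9,14] [12,15] [11,17] [16,19] [19,21] [16,22] [21,23]
{[5,6],[6,7],[4,8]} hit by 6; {[8,9],[9,14]} hit by 9; {[12,15],[11,17]} hit by 15; {[16,19],[19,21],[16,22]} hit by 19; {[21,23]} hit by 23.
Points: 6, 9, 15, 19, 23 (5 total).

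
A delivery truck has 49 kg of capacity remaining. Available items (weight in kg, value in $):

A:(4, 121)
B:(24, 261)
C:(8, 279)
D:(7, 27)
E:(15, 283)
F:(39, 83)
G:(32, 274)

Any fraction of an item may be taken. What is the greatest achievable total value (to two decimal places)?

Order: C (279/8=34.88) > A (121/4=30.25) > E (283/15=18.87) > B (261/24=10.88) > G (274/32=8.56) > D (27/7=3.86) > F (83/39=2.13)
Fill: take C (8 @ 279) → take A (4 @ 121) → take E (15 @ 283) → take 22/24 of B → 239.25; 49/49 used.
Total value = 922.25

922.25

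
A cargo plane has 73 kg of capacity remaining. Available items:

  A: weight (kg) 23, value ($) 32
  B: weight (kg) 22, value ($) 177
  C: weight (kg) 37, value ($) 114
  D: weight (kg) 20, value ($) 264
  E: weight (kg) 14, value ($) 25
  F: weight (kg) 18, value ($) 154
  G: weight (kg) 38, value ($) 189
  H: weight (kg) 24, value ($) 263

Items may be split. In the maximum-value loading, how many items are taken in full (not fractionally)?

Order: D (264/20=13.20) > H (263/24=10.96) > F (154/18=8.56) > B (177/22=8.05) > G (189/38=4.97) > C (114/37=3.08) > E (25/14=1.79) > A (32/23=1.39)
Fill: take D (20 @ 264) → take H (24 @ 263) → take F (18 @ 154) → take 11/22 of B → 88.50; 73/73 used.
3 item(s) taken whole; one partial (take 11/22 of B).

3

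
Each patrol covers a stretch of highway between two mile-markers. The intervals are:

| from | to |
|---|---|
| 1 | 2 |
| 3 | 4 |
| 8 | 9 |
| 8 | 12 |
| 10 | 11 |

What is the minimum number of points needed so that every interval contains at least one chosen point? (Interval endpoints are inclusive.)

Sorted: [1,2] [3,4] [8,9] [10,11] [8,12]
{[1,2]} hit by 2; {[3,4]} hit by 4; {[8,9]} hit by 9; {[10,11],[8,12]} hit by 11.
Points: 2, 4, 9, 11 (4 total).

4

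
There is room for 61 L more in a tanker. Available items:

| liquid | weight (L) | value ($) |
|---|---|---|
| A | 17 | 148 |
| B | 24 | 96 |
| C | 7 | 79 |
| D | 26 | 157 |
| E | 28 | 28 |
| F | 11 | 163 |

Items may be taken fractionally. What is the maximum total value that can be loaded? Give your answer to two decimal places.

Greedy by value/weight ratio, highest first.
Ratios (sorted): F 14.82, C 11.29, A 8.71, D 6.04, B 4.00, E 1.00
take F (11 @ 163); take C (7 @ 79); take A (17 @ 148); take D (26 @ 157). Capacity used 61/61.
Total value = 547.00

547.00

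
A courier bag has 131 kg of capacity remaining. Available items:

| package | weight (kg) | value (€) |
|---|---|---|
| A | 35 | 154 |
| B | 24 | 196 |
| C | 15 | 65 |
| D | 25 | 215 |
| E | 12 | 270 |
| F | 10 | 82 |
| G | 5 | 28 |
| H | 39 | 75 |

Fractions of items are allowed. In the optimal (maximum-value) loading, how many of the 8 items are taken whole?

7

Sort by value per unit weight and fill in that order.
Ratios (sorted): E 22.50, D 8.60, F 8.20, B 8.17, G 5.60, A 4.40, C 4.33, H 1.92
take E (12 @ 270); take D (25 @ 215); take F (10 @ 82); take B (24 @ 196); take G (5 @ 28); take A (35 @ 154); take C (15 @ 65); take 5/39 of H → 9.62. Capacity used 131/131.
7 item(s) taken whole; one partial (take 5/39 of H).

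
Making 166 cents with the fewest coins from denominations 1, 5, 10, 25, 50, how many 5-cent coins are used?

1

166 − 3×50→16 − 1×10→6 − 1×5→1 − 1×1→0
Count of 5: 1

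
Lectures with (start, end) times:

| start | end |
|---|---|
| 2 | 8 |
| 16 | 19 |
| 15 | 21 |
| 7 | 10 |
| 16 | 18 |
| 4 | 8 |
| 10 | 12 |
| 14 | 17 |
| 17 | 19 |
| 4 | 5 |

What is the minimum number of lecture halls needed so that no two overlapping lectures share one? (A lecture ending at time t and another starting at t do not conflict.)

4

Count concurrent intervals with a sweep; the peak is the room count.
Events (time:±→running): 2:+→1 4:+→2 4:+→3 5:-→2 7:+→3 8:-→2 8:-→1 10:-→0 10:+→1 12:-→0 14:+→1 15:+→2 16:+→3 16:+→4 … peak 4.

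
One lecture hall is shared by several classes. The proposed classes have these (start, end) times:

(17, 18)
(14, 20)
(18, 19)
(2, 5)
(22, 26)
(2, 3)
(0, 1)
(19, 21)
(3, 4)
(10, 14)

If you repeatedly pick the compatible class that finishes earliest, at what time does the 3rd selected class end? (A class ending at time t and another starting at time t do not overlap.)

Order by finish time; keep every interval that doesn't clash with the previous kept one.
Sorted by end: (0,1)  (2,3)  (3,4)  (2,5)  (10,14)  (17,18)  (18,19)  (14,20)  (19,21)  (22,26)
take (0,1); take (2,3); take (3,4); skip (2,5); take (10,14); take (17,18); take (18,19); take (19,21); take (22,26).
Selected: (0,1) (2,3) (3,4) (10,14) (17,18) (18,19) (19,21) (22,26)

4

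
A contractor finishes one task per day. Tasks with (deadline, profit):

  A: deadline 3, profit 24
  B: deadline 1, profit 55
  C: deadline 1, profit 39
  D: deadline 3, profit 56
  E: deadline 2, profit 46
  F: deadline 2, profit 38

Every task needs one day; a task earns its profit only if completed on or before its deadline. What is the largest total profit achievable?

157

Sort by profit descending; place each in the latest free slot ≤ its deadline.
By profit: D(d3,56), B(d1,55), E(d2,46), C(d1,39), F(d2,38), A(d3,24)
D→slot 3; B→slot 1; E→slot 2; C skipped; F skipped; A skipped.
Profit = 55 + 46 + 56 = 157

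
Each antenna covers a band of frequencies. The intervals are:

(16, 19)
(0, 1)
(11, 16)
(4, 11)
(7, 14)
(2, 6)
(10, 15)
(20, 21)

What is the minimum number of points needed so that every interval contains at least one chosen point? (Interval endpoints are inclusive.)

By right end: [0,1]  [2,6]  [4,11]  [7,14]  [10,15]  [11,16]  [16,19]  [20,21]
[0,1] uncovered → point at 1; [2,6] uncovered → point at 6; [7,14] uncovered → point at 14; [16,19] uncovered → point at 19; [20,21] uncovered → point at 21.
Points: 1, 6, 14, 19, 21 (5 total).

5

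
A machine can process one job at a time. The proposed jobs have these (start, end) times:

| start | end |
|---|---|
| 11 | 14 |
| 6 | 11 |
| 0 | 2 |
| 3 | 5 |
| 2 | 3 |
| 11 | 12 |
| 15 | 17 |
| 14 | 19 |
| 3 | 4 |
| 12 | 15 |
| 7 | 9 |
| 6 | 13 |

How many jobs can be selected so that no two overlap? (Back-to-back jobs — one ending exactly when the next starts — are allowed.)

7

By end time: (0,2), (2,3), (3,4), (3,5), (7,9), (6,11), (11,12), (6,13), (11,14), (12,15), (15,17), (14,19).
Pick (0,2); next start ≥ 2 → (2,3); next start ≥ 3 → (3,4); next start ≥ 4 → (7,9); next start ≥ 9 → (11,12); next start ≥ 12 → (12,15); next start ≥ 15 → (15,17).
Selected 7 jobs.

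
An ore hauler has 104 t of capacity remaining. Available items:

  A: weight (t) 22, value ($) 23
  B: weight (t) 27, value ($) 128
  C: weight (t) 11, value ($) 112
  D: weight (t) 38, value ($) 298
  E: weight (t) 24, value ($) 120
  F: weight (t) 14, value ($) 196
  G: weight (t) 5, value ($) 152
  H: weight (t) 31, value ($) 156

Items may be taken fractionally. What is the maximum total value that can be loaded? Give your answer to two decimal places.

939.00

Sort by value per unit weight and fill in that order.
Ratios (sorted): G 30.40, F 14.00, C 10.18, D 7.84, H 5.03, E 5.00, B 4.74, A 1.05
take G (5 @ 152); take F (14 @ 196); take C (11 @ 112); take D (38 @ 298); take H (31 @ 156); take 5/24 of E → 25.00. Capacity used 104/104.
Total value = 939.00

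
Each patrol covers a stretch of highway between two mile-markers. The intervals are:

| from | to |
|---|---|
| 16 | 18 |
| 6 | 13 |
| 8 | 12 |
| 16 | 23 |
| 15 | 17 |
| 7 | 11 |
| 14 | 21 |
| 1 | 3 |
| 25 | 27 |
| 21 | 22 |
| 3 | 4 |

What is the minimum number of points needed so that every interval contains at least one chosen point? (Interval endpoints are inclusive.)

By right end: [1,3]  [3,4]  [7,11]  [8,12]  [6,13]  [15,17]  [16,18]  [14,21]  [21,22]  [16,23]  [25,27]
[1,3] uncovered → point at 3; [7,11] uncovered → point at 11; [15,17] uncovered → point at 17; [21,22] uncovered → point at 22; [25,27] uncovered → point at 27.
Points: 3, 11, 17, 22, 27 (5 total).

5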